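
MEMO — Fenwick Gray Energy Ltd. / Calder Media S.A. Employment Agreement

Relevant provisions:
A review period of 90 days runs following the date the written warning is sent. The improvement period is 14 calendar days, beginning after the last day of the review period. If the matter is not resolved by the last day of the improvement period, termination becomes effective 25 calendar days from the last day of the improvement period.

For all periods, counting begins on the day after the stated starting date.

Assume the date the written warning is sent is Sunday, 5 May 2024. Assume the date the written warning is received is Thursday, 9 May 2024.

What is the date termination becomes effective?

The last day of the review period: 5 May 2024 + 90 days = 3 August 2024.
The last day of the improvement period: 14 calendar days after 3 August 2024 is 17 August 2024.
The date termination becomes effective: 17 August 2024 + 25 days = 11 September 2024.

11 September 2024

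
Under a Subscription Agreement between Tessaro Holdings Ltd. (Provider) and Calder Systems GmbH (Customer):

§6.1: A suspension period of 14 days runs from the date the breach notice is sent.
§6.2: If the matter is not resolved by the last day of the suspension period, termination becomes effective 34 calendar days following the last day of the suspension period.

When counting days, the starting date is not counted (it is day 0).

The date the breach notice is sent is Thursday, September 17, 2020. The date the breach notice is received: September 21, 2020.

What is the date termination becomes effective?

November 4, 2020

Adding 14 calendar days to September 17, 2020 gives October 1, 2020, which is the last day of the suspension period.
The date termination becomes effective: 34 calendar days after October 1, 2020 is November 4, 2020.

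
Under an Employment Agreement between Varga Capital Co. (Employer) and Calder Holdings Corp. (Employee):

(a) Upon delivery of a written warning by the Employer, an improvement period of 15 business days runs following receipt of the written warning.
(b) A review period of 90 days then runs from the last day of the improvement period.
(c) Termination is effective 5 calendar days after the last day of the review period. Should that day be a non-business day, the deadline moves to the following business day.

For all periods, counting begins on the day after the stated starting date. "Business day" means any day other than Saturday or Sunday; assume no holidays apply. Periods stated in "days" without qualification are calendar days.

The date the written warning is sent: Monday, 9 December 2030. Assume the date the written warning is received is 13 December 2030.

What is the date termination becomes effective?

From Friday, 13 December 2030, 15 business days (Dec 16, Dec 17, Dec 18, Dec 19, …, Jan 1, Jan 2, Jan 3, skipping weekends) brings us to Friday, 3 January 2031, which is the last day of the improvement period.
The last day of the review period: 90 calendar days after 3 January 2031 is 3 April 2031.
The date termination becomes effective: 5 calendar days after 3 April 2031 is 8 April 2031. 8 April 2031 is a Tuesday, so no roll-forward applies.

8 April 2031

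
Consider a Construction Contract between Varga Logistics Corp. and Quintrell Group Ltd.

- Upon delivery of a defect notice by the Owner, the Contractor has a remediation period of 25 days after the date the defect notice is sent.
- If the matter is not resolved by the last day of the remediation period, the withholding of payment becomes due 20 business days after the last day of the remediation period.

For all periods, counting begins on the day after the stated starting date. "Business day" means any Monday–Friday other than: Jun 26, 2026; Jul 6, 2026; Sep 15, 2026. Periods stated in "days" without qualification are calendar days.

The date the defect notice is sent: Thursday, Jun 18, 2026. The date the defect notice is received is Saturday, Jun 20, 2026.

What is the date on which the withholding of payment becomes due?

Aug 10, 2026

Adding 25 calendar days to Jun 18, 2026 gives Jul 13, 2026, which is the last day of the remediation period.
The date on which the withholding of payment becomes due: 20 business days after Monday, Jul 13, 2026, skipping weekends — Jul 14, Jul 15, Jul 16, Jul 17, …, Aug 6, Aug 7, Aug 10 — lands on Monday, Aug 10, 2026.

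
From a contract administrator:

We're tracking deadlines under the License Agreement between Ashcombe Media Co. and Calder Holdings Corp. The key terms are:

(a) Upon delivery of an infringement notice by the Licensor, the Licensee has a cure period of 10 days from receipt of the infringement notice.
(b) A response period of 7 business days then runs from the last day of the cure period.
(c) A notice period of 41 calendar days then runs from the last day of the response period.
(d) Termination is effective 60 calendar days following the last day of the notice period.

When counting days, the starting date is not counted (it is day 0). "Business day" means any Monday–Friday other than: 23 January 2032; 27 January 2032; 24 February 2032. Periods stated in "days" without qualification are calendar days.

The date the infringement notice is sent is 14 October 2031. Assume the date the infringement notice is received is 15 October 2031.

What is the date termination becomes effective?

The last day of the cure period: 10 calendar days after 15 October 2031 is 25 October 2031.
The last day of the response period: counting 7 business days from Saturday, 25 October 2031 (Oct 27, Oct 28, Oct 29, Oct 30, Oct 31, Nov 3, Nov 4, skipping weekends) reaches Tuesday, 4 November 2031.
The last day of the notice period: 41 calendar days after 4 November 2031 is 15 December 2031.
The date termination becomes effective: 60 calendar days after 15 December 2031 is 13 February 2032.

13 February 2032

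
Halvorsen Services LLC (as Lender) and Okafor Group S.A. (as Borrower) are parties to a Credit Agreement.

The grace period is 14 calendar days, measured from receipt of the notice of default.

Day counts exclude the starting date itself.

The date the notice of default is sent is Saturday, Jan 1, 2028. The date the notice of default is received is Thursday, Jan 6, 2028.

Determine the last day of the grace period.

The last day of the grace period: Jan 6, 2028 + 14 days = Jan 20, 2028.

Jan 20, 2028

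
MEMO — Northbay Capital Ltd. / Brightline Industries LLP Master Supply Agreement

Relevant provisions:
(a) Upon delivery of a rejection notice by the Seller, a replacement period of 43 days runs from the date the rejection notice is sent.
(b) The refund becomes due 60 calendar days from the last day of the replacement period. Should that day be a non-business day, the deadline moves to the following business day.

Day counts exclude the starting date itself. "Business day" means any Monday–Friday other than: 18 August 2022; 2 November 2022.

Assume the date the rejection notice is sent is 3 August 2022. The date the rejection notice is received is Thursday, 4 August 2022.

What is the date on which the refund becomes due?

The last day of the replacement period: 43 calendar days after 3 August 2022 is 15 September 2022.
The date on which the refund becomes due: 60 calendar days after 15 September 2022 is 14 November 2022. 14 November 2022 is a Monday and is not a listed holiday, so no roll-forward applies.

14 November 2022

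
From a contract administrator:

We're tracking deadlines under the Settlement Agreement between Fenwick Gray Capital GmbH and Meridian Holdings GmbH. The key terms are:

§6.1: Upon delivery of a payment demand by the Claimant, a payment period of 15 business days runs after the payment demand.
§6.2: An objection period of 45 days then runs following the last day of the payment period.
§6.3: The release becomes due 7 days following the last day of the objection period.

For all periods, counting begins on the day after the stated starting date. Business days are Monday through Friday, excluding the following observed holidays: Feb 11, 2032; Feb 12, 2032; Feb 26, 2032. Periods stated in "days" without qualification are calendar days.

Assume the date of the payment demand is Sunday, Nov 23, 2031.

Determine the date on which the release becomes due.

Feb 2, 2032

The last day of the payment period: 15 business days after Sunday, Nov 23, 2031, skipping weekends — Nov 24, Nov 25, Nov 26, Nov 27, …, Dec 10, Dec 11, Dec 12 — lands on Friday, Dec 12, 2031.
The last day of the objection period: Dec 12, 2031 + 45 days = Jan 26, 2032.
The date on which the release becomes due: 7 calendar days after Jan 26, 2032 is Feb 2, 2032.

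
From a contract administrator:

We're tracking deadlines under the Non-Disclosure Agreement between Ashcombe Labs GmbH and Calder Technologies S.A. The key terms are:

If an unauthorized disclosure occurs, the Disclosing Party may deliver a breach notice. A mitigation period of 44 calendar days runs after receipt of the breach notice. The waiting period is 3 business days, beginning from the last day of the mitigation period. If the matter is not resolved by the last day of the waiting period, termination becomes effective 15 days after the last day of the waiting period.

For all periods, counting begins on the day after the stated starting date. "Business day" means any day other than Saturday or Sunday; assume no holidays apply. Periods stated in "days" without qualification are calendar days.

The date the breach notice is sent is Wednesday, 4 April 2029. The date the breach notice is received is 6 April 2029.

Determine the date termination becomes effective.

Adding 44 calendar days to 6 April 2029 gives 20 May 2029, which is the last day of the mitigation period.
From Sunday, 20 May 2029, 3 business days (May 21, May 22, May 23, skipping weekends) brings us to Wednesday, 23 May 2029, which is the last day of the waiting period.
Adding 15 calendar days to 23 May 2029 gives 7 June 2029, which is the date termination becomes effective.

7 June 2029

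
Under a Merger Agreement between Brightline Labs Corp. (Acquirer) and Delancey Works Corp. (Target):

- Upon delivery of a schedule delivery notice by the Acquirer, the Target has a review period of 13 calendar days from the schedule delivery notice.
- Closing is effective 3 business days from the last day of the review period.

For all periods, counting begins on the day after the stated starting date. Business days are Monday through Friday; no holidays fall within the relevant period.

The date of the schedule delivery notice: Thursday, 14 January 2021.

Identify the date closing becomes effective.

1 February 2021

Adding 13 calendar days to 14 January 2021 gives 27 January 2021, which is the last day of the review period.
From Wednesday, 27 January 2021, 3 business days (Jan 28, Jan 29, Feb 1, skipping weekends) brings us to Monday, 1 February 2021, which is the date closing becomes effective.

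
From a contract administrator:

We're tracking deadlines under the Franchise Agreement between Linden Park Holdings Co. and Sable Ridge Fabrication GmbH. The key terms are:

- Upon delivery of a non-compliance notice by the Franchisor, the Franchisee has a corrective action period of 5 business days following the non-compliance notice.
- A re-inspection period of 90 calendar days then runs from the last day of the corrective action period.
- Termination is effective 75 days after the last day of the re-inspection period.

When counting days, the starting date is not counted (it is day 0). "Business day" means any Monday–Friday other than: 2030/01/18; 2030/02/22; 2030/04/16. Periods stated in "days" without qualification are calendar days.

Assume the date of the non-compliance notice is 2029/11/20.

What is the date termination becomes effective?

The last day of the corrective action period: counting 5 business days from Tuesday, 2029/11/20 (Nov 21, Nov 22, Nov 23, Nov 26, Nov 27, skipping weekends) reaches Tuesday, 2029/11/27.
The last day of the re-inspection period: 2029/11/27 + 90 days = 2030/02/25.
Adding 75 calendar days to 2030/02/25 gives 2030/05/11, which is the date termination becomes effective.

2030/05/11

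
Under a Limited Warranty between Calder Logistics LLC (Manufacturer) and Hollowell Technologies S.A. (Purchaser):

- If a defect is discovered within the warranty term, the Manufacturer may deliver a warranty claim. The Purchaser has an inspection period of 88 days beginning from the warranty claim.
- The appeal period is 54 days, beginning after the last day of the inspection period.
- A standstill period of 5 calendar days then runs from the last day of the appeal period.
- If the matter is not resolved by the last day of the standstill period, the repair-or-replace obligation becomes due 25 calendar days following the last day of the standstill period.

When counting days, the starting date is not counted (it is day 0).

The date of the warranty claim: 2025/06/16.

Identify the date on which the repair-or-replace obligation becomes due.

The last day of the inspection period: 88 calendar days after 2025/06/16 is 2025/09/12.
The last day of the appeal period: 54 calendar days after 2025/09/12 is 2025/11/05.
The last day of the standstill period: 5 calendar days after 2025/11/05 is 2025/11/10.
Adding 25 calendar days to 2025/11/10 gives 2025/12/05, which is the date on which the repair-or-replace obligation becomes due.

2025/12/05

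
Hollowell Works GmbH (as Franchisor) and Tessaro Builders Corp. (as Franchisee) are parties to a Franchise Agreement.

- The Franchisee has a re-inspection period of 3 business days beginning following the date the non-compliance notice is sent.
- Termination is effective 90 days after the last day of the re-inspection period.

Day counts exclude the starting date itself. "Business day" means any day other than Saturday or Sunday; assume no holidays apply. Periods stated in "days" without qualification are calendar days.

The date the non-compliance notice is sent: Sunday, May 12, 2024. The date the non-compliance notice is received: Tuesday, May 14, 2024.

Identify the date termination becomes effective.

The last day of the re-inspection period: counting 3 business days from Sunday, May 12, 2024 (May 13, May 14, May 15, skipping weekends) reaches Wednesday, May 15, 2024.
The date termination becomes effective: May 15, 2024 + 90 days = August 13, 2024.

August 13, 2024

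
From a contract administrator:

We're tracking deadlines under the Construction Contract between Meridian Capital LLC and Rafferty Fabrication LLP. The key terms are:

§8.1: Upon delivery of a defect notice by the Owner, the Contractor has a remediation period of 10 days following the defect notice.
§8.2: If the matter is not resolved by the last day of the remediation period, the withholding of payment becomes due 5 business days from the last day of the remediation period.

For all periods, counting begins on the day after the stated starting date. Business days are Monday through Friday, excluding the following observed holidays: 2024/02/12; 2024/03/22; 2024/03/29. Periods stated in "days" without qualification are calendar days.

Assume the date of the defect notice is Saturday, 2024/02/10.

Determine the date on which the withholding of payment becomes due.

The last day of the remediation period: 10 calendar days after 2024/02/10 is 2024/02/20.
From Tuesday, 2024/02/20, 5 business days (Feb 21, Feb 22, Feb 23, Feb 26, Feb 27, skipping weekends) brings us to Tuesday, 2024/02/27, which is the date on which the withholding of payment becomes due.

2024/02/27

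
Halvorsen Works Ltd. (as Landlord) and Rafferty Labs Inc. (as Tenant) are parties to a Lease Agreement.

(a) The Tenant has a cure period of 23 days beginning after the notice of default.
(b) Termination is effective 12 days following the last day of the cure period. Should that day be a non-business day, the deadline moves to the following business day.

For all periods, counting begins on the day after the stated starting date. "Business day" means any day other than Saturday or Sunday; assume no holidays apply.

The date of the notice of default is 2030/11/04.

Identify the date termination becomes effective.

The last day of the cure period: 23 calendar days after 2030/11/04 is 2030/11/27.
The date termination becomes effective: 2030/11/27 + 12 days = 2030/12/09. 2030/12/09 is a Monday, so no roll-forward applies.

2030/12/09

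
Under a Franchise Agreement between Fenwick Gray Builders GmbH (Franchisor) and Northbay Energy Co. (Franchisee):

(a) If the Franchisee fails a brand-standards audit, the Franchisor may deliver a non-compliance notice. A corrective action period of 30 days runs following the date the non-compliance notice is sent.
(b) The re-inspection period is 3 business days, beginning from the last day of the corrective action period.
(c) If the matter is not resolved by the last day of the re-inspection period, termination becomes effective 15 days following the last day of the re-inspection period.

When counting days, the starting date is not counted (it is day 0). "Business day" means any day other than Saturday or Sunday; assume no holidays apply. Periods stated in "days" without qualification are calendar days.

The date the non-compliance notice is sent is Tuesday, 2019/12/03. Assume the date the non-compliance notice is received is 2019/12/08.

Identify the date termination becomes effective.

2020/01/22

The last day of the corrective action period: 30 calendar days after 2019/12/03 is 2020/01/02.
The last day of the re-inspection period: 3 business days after Thursday, 2020/01/02, skipping weekends — Jan 3, Jan 6, Jan 7 — lands on Tuesday, 2020/01/07.
Adding 15 calendar days to 2020/01/07 gives 2020/01/22, which is the date termination becomes effective.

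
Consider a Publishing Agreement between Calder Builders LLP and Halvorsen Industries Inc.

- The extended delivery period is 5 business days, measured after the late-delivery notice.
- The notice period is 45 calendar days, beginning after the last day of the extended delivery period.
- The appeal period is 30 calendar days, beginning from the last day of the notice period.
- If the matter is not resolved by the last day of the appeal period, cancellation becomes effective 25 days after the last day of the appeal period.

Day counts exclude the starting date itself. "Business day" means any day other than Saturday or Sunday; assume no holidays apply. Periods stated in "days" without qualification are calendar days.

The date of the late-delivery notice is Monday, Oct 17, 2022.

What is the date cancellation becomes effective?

Feb 1, 2023

From Monday, Oct 17, 2022, 5 business days (Oct 18, Oct 19, Oct 20, Oct 21, Oct 24, skipping weekends) brings us to Monday, Oct 24, 2022, which is the last day of the extended delivery period.
Adding 45 calendar days to Oct 24, 2022 gives Dec 8, 2022, which is the last day of the notice period.
Adding 30 calendar days to Dec 8, 2022 gives Jan 7, 2023, which is the last day of the appeal period.
The date cancellation becomes effective: Jan 7, 2023 + 25 days = Feb 1, 2023.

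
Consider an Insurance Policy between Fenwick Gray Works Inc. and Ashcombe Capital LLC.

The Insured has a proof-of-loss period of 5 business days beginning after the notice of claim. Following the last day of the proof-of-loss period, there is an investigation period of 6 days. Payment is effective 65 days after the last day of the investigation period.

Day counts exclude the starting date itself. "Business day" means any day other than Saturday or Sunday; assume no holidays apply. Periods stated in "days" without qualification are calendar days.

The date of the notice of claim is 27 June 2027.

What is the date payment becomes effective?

From Sunday, 27 June 2027, 5 business days (Jun 28, Jun 29, Jun 30, Jul 1, Jul 2, skipping weekends) brings us to Friday, 2 July 2027, which is the last day of the proof-of-loss period.
The last day of the investigation period: 6 calendar days after 2 July 2027 is 8 July 2027.
The date payment becomes effective: 8 July 2027 + 65 days = 11 September 2027.

11 September 2027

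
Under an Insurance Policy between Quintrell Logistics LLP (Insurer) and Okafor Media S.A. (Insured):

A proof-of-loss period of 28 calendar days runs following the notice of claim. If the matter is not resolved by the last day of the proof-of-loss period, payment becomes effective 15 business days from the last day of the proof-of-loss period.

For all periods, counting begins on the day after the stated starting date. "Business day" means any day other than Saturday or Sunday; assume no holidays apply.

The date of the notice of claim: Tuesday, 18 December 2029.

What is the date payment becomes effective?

5 February 2030

Adding 28 calendar days to 18 December 2029 gives 15 January 2030, which is the last day of the proof-of-loss period.
From Tuesday, 15 January 2030, 15 business days (Jan 16, Jan 17, Jan 18, Jan 21, …, Feb 1, Feb 4, Feb 5, skipping weekends) brings us to Tuesday, 5 February 2030, which is the date payment becomes effective.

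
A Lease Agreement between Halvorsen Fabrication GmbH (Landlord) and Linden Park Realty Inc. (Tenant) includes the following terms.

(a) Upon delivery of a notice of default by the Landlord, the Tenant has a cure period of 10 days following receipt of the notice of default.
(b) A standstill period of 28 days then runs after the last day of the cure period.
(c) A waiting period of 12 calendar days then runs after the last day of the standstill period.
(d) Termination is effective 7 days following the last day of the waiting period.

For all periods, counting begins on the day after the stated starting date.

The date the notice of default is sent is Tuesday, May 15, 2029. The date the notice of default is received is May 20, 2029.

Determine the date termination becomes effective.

Jul 16, 2029

Adding 10 calendar days to May 20, 2029 gives May 30, 2029, which is the last day of the cure period.
Adding 28 calendar days to May 30, 2029 gives Jun 27, 2029, which is the last day of the standstill period.
The last day of the waiting period: Jun 27, 2029 + 12 days = Jul 9, 2029.
The date termination becomes effective: 7 calendar days after Jul 9, 2029 is Jul 16, 2029.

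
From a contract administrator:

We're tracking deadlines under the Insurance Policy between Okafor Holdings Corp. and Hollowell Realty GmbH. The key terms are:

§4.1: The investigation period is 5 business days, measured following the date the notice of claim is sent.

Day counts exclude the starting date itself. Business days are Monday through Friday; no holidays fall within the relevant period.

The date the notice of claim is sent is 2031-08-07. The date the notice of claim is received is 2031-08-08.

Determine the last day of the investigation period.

2031-08-14

From Thursday, 2031-08-07, 5 business days (Aug 8, Aug 11, Aug 12, Aug 13, Aug 14, skipping weekends) brings us to Thursday, 2031-08-14, which is the last day of the investigation period.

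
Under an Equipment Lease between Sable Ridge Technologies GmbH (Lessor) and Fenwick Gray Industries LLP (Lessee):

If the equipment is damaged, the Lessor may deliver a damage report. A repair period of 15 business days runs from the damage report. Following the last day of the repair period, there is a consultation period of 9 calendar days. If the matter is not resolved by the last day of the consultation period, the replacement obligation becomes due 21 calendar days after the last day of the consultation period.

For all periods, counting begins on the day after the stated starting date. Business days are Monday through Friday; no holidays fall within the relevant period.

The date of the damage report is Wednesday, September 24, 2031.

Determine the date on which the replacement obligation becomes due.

From Wednesday, September 24, 2031, 15 business days (Sep 25, Sep 26, Sep 29, Sep 30, …, Oct 13, Oct 14, Oct 15, skipping weekends) brings us to Wednesday, October 15, 2031, which is the last day of the repair period.
The last day of the consultation period: 9 calendar days after October 15, 2031 is October 24, 2031.
The date on which the replacement obligation becomes due: October 24, 2031 + 21 days = November 14, 2031.

November 14, 2031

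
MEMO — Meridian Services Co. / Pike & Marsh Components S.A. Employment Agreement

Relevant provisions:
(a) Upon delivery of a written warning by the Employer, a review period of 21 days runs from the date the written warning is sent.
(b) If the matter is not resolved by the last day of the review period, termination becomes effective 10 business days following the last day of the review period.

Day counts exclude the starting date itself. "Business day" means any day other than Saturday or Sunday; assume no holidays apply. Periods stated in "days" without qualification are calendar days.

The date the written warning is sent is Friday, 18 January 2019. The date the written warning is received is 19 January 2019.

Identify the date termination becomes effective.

Adding 21 calendar days to 18 January 2019 gives 8 February 2019, which is the last day of the review period.
From Friday, 8 February 2019, 10 business days (Feb 11, Feb 12, Feb 13, Feb 14, Feb 15, Feb 18, Feb 19, Feb 20, Feb 21, Feb 22, skipping weekends) brings us to Friday, 22 February 2019, which is the date termination becomes effective.

22 February 2019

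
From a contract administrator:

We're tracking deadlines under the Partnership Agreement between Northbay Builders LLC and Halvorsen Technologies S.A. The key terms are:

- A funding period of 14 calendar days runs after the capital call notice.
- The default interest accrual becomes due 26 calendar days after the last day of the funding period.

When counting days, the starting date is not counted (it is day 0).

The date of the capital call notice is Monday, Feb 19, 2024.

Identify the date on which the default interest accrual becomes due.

The last day of the funding period: Feb 19, 2024 + 14 days = Mar 4, 2024.
The date on which the default interest accrual becomes due: Mar 4, 2024 + 26 days = Mar 30, 2024.

Mar 30, 2024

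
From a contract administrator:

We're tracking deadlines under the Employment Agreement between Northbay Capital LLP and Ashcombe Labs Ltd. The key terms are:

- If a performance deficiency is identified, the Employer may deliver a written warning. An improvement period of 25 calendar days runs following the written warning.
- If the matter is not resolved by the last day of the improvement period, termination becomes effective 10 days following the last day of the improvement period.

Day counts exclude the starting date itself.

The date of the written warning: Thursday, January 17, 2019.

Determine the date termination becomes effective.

February 21, 2019

The last day of the improvement period: January 17, 2019 + 25 days = February 11, 2019.
The date termination becomes effective: 10 calendar days after February 11, 2019 is February 21, 2019.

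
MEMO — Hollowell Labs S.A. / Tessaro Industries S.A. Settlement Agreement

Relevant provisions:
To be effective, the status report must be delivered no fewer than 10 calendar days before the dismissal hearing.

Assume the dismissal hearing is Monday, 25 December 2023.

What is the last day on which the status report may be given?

25 December 2023 minus 10 days is 15 December 2023.

15 December 2023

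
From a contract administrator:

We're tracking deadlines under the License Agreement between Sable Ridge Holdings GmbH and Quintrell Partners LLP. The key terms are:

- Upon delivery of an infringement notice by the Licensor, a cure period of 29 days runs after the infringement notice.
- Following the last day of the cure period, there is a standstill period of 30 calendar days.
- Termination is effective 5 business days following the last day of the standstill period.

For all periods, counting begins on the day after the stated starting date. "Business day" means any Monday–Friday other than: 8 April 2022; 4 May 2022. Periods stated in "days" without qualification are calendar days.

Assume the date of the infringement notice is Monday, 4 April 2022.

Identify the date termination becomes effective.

The last day of the cure period: 29 calendar days after 4 April 2022 is 3 May 2022.
The last day of the standstill period: 30 calendar days after 3 May 2022 is 2 June 2022.
The date termination becomes effective: 5 business days after Thursday, 2 June 2022, skipping weekends — Jun 3, Jun 6, Jun 7, Jun 8, Jun 9 — lands on Thursday, 9 June 2022.

9 June 2022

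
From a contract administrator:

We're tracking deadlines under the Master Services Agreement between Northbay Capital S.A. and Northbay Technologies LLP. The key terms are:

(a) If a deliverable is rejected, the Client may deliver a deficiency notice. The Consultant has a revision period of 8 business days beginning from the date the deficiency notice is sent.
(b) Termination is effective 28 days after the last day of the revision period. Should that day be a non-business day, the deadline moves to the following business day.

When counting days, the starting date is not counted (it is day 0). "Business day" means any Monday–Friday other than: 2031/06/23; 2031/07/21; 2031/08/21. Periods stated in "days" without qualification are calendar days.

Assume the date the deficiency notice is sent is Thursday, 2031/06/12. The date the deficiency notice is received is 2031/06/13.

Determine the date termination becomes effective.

2031/07/23

The last day of the revision period: counting 8 business days from Thursday, 2031/06/12 (Jun 13, Jun 16, Jun 17, Jun 18, Jun 19, Jun 20, Jun 24, Jun 25, skipping weekends and the listed holiday on Jun 23) reaches Wednesday, 2031/06/25.
Adding 28 calendar days to 2031/06/25 gives 2031/07/23, which is the date termination becomes effective. 2031/07/23 is a Wednesday and is not a listed holiday, so no roll-forward applies.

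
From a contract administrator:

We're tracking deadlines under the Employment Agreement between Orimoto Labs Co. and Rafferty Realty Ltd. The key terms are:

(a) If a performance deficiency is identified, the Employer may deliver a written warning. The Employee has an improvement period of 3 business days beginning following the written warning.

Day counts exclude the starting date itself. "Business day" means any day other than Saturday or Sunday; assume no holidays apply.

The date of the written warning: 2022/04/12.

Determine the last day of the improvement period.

2022/04/15

From Tuesday, 2022/04/12, 3 business days (Apr 13, Apr 14, Apr 15, skipping weekends) brings us to Friday, 2022/04/15, which is the last day of the improvement period.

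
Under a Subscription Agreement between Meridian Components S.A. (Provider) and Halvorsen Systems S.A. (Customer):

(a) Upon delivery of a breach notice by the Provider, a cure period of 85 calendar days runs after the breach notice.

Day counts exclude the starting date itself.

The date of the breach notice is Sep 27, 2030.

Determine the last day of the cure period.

Dec 21, 2030

Adding 85 calendar days to Sep 27, 2030 gives Dec 21, 2030, which is the last day of the cure period.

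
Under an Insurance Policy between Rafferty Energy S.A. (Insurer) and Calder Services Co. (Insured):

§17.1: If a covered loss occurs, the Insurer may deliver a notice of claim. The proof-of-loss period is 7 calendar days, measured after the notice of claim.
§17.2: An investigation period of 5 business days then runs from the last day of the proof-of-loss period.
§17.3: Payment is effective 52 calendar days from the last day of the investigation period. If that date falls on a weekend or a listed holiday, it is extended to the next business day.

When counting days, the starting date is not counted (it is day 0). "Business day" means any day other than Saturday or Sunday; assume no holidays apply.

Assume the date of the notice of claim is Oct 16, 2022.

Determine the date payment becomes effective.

The last day of the proof-of-loss period: 7 calendar days after Oct 16, 2022 is Oct 23, 2022.
The last day of the investigation period: 5 business days after Sunday, Oct 23, 2022, skipping weekends — Oct 24, Oct 25, Oct 26, Oct 27, Oct 28 — lands on Friday, Oct 28, 2022.
The date payment becomes effective: Oct 28, 2022 + 52 days = Dec 19, 2022. Dec 19, 2022 is a Monday, so no roll-forward applies.

Dec 19, 2022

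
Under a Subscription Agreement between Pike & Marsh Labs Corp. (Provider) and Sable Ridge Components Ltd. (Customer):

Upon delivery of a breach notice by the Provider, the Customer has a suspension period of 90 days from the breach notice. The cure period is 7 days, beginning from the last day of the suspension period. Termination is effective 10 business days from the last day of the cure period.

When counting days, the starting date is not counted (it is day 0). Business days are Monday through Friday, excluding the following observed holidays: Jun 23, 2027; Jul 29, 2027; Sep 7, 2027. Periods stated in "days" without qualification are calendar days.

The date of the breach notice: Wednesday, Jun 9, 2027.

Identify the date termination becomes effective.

Sep 28, 2027

The last day of the suspension period: 90 calendar days after Jun 9, 2027 is Sep 7, 2027.
The last day of the cure period: Sep 7, 2027 + 7 days = Sep 14, 2027.
From Tuesday, Sep 14, 2027, 10 business days (Sep 15, Sep 16, Sep 17, Sep 20, Sep 21, Sep 22, Sep 23, Sep 24, Sep 27, Sep 28, skipping weekends) brings us to Tuesday, Sep 28, 2027, which is the date termination becomes effective.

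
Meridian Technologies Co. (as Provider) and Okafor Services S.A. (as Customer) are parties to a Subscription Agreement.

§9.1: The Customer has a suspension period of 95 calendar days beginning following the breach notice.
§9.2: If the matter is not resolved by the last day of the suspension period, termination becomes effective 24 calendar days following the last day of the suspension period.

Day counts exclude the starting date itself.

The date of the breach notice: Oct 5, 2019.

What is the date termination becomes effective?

Feb 1, 2020

Adding 95 calendar days to Oct 5, 2019 gives Jan 8, 2020, which is the last day of the suspension period.
The date termination becomes effective: 24 calendar days after Jan 8, 2020 is Feb 1, 2020.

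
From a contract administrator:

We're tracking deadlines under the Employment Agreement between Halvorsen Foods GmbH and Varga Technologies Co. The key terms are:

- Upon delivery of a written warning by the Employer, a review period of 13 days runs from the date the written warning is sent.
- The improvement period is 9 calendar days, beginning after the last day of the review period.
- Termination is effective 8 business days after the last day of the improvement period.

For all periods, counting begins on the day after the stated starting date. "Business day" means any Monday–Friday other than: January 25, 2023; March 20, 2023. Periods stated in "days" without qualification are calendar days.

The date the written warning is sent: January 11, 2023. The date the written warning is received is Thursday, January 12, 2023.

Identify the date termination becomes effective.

Adding 13 calendar days to January 11, 2023 gives January 24, 2023, which is the last day of the review period.
Adding 9 calendar days to January 24, 2023 gives February 2, 2023, which is the last day of the improvement period.
The date termination becomes effective: counting 8 business days from Thursday, February 2, 2023 (Feb 3, Feb 6, Feb 7, Feb 8, Feb 9, Feb 10, Feb 13, Feb 14, skipping weekends) reaches Tuesday, February 14, 2023.

February 14, 2023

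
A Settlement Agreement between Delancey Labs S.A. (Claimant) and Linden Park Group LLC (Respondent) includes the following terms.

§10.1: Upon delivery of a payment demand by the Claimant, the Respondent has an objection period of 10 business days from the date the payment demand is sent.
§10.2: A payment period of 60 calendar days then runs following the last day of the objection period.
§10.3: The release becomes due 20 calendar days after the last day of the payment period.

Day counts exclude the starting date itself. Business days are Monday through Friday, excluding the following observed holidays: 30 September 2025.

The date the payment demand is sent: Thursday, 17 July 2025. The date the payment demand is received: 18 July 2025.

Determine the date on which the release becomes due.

From Thursday, 17 July 2025, 10 business days (Jul 18, Jul 21, Jul 22, Jul 23, Jul 24, Jul 25, Jul 28, Jul 29, Jul 30, Jul 31, skipping weekends) brings us to Thursday, 31 July 2025, which is the last day of the objection period.
The last day of the payment period: 60 calendar days after 31 July 2025 is 29 September 2025.
The date on which the release becomes due: 20 calendar days after 29 September 2025 is 19 October 2025.

19 October 2025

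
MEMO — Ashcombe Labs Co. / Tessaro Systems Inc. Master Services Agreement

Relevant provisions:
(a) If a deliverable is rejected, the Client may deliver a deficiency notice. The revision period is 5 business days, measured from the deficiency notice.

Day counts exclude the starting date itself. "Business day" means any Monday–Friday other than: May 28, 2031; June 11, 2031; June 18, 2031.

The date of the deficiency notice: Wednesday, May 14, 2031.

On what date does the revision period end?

The last day of the revision period: counting 5 business days from Wednesday, May 14, 2031 (May 15, May 16, May 19, May 20, May 21, skipping weekends) reaches Wednesday, May 21, 2031.

May 21, 2031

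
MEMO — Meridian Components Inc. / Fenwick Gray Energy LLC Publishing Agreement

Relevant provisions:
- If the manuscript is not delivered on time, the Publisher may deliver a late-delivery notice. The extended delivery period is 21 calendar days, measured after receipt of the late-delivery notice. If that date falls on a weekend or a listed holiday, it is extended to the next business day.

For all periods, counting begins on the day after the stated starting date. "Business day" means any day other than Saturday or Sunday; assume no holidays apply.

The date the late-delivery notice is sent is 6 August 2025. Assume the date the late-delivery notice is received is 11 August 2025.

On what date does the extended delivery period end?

1 September 2025

The last day of the extended delivery period: 21 calendar days after 11 August 2025 is 1 September 2025. 1 September 2025 is a Monday, so no roll-forward applies.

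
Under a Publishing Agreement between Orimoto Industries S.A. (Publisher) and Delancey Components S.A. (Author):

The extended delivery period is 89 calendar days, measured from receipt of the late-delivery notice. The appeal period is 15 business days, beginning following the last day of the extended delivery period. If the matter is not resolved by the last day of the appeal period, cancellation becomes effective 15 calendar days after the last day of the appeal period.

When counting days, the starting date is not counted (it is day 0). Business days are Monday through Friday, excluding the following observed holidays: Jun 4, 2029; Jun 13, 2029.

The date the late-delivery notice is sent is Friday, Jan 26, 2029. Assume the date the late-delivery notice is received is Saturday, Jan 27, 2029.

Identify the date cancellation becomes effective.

Jun 1, 2029

The last day of the extended delivery period: 89 calendar days after Jan 27, 2029 is Apr 26, 2029.
The last day of the appeal period: 15 business days after Thursday, Apr 26, 2029, skipping weekends — Apr 27, Apr 30, May 1, May 2, …, May 15, May 16, May 17 — lands on Thursday, May 17, 2029.
The date cancellation becomes effective: May 17, 2029 + 15 days = Jun 1, 2029.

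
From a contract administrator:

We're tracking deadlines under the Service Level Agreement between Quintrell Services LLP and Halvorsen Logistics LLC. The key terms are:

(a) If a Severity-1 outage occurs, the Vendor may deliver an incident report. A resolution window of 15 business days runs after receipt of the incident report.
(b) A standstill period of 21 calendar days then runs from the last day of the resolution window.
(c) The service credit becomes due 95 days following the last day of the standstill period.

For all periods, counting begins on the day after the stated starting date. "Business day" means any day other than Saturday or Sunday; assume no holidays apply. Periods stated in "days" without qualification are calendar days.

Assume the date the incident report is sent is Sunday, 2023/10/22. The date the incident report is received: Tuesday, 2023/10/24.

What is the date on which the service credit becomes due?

2024/03/09

The last day of the resolution window: counting 15 business days from Tuesday, 2023/10/24 (Oct 25, Oct 26, Oct 27, Oct 30, …, Nov 10, Nov 13, Nov 14, skipping weekends) reaches Tuesday, 2023/11/14.
Adding 21 calendar days to 2023/11/14 gives 2023/12/05, which is the last day of the standstill period.
Adding 95 calendar days to 2023/12/05 gives 2024/03/09, which is the date on which the service credit becomes due.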